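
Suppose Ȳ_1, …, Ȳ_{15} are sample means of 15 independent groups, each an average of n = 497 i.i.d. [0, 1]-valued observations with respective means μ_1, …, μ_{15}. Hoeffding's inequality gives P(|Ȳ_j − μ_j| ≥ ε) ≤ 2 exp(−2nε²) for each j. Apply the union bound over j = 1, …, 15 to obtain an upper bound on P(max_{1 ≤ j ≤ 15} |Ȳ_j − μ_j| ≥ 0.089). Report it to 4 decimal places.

Per-experiment Hoeffding bound: 2·exp(−2·497·0.089²) = 2·exp(−7.87347) = 0.00076142.
Union bound over 15 events: 15·0.00076142 = 0.01142.

0.0114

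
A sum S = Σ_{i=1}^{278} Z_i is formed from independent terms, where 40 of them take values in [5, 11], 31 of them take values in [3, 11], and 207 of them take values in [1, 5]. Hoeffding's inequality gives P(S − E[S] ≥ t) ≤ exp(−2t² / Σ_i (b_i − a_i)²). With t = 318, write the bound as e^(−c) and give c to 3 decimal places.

Σ(b_i − a_i)² = 40·6² + 31·8² + 207·4² = 6736.
c = 2t² / 6736 = 2·318² / 6736 = 30.0249.

30.025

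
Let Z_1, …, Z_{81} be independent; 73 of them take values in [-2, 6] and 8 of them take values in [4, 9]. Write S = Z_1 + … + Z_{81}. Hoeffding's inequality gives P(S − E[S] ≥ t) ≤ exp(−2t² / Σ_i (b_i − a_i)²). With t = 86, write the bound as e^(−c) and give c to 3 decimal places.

Σ(b_i − a_i)² = 73·8² + 8·5² = 4872.
c = 2t² / 4872 = 2·86² / 4872 = 3.0361.

3.036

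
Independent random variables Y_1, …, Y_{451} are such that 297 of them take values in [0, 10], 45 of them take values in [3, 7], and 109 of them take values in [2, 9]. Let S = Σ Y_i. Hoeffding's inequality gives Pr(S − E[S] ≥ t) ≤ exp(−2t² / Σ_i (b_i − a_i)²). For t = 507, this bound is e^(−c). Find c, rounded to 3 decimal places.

14.376

Σ(b_i − a_i)² = 297·10² + 45·4² + 109·7² = 35761.
c = 2t² / 35761 = 2·507² / 35761 = 14.3759.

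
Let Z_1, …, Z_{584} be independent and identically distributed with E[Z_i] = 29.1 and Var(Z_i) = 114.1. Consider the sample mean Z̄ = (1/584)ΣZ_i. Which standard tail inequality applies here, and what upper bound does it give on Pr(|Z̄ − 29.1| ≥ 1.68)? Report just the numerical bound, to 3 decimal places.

With mean and variance of each term known, Chebyshev's inequality bounds the deviation of the sum (or sample mean).
Var(Z̄) = Var(Z_i)/n = 114.1/584 = 0.19538.
Chebyshev: Pr(|Z̄ − 29.1| ≥ 1.68) ≤ Var(Z̄)/(1.68)² = 114.1/(584·1.68²) = 0.0692.

0.069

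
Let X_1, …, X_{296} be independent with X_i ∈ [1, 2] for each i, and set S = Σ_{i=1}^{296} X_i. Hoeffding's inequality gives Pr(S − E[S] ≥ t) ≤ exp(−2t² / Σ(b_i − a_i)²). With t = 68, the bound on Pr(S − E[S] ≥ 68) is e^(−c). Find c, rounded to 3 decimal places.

31.243

Σ(b_i − a_i)² = 296·(1)² = 296.
c = 2t²/296 = 2·68²/296 = 31.2432.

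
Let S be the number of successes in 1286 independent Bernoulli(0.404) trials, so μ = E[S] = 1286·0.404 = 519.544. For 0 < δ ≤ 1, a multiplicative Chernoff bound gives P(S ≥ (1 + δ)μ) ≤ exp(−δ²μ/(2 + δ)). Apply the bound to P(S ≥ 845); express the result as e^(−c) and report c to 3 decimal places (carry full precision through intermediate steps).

Write 845 = (1 + δ)μ, so δ = 845/519.544 − 1 = 0.6264263…
Then the exponent is δ²μ/(2 + δ) = (845 − μ)² / (μ·(2 + δ)) = 77.624179.

77.624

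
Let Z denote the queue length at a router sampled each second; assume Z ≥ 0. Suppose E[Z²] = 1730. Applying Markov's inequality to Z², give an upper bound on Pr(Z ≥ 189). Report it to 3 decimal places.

0.048

Since Z ≥ 0, the event {Z ≥ 189} is the same as {Z² ≥ 35721}.
Markov's inequality applied to Z² gives Pr(Z² ≥ 35721) ≤ E[Z²]/35721 = 1730/35721 = 0.0484.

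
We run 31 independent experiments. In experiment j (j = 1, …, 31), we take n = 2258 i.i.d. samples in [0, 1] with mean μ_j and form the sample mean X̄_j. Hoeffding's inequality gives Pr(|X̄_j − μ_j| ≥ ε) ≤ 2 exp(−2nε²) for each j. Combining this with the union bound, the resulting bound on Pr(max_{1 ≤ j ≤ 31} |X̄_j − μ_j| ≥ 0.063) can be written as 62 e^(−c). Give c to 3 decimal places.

17.924

Union bound over the 31 events: Pr(max_{1 ≤ j ≤ 31} |X̄_j − μ_j| ≥ 0.063) ≤ 31·2·exp(−2nε²) = 62 exp(−2·2258·0.063²).
So c = 2·2258·0.063² = 17.9240.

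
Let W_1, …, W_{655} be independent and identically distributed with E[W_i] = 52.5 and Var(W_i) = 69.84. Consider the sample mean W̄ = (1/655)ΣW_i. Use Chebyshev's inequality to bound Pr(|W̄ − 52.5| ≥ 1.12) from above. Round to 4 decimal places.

0.0850

Var(W̄) = Var(W_i)/n = 69.84/655 = 0.10663.
Chebyshev: Pr(|W̄ − 52.5| ≥ 1.12) ≤ Var(W̄)/(1.12)² = 69.84/(655·1.12²) = 0.0850.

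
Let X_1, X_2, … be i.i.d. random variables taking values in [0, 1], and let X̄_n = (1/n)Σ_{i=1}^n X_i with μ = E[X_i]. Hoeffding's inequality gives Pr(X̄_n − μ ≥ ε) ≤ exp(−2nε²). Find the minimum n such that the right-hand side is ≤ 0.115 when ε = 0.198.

Require exp(−2nε²) ≤ 0.115, i.e. 2nε² ≥ ln(1/0.115) = 2.162823.
So n ≥ 2.162823 / (2·0.198²) = 27.584.
The smallest integer n is 28.

28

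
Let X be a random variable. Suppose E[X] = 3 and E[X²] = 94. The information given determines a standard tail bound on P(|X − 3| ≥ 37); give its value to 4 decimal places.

The first two moments determine the variance, so Chebyshev's inequality is the sharpest standard bound available.
Var(X) = E[X²] − (E[X])² = 94 − 9 = 85.
Chebyshev's inequality: P(|X − μ| ≥ t) ≤ Var(X)/t² = 85/1369 = 0.0621.

0.0621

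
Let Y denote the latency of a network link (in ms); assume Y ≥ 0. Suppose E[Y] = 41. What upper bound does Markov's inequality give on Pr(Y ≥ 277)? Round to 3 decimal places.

Markov's inequality: for a non-negative random variable, Pr(Y ≥ a) ≤ E[Y]/a.
Here E[Y] = 41 and a = 277, so the bound is 41/277 = 0.1480.

0.148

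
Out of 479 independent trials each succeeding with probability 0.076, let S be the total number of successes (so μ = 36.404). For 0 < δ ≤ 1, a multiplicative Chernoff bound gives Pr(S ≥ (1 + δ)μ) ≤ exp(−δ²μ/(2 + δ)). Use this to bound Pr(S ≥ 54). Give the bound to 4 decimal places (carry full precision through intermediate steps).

0.0326

Write 54 = (1 + δ)μ, so δ = 54/36.404 − 1 = 0.4833535…
Then the exponent is δ²μ/(2 + δ) = (54 − μ)² / (μ·(2 + δ)) = 3.424840.
Bound = exp(−3.424840) = 0.03255.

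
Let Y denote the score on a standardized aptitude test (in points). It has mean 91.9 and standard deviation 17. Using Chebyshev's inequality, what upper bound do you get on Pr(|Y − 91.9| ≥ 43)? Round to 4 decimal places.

Chebyshev: Pr(|Y − μ| ≥ t) ≤ Var(Y)/t².
Var(Y) = σ² = 17² = 289.
Bound = 289 / 1849 = 0.1563.

0.1563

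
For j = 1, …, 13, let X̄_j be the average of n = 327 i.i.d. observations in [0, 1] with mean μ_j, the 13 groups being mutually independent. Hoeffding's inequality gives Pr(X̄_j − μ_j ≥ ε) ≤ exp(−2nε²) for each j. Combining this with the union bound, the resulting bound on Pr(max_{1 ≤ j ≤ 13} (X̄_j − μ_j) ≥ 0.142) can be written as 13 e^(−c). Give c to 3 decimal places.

13.187

Union bound over the 13 events: Pr(max_{1 ≤ j ≤ 13} (X̄_j − μ_j) ≥ 0.142) ≤ 13·exp(−2nε²) = 13 exp(−2·327·0.142²).
So c = 2·327·0.142² = 13.1873.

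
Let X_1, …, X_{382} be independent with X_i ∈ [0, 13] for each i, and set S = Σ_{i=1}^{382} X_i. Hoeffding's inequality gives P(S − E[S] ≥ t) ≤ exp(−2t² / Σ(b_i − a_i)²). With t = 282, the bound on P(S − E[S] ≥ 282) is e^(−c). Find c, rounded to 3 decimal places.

Σ(b_i − a_i)² = 382·(13)² = 64558.
c = 2t²/64558 = 2·282²/64558 = 2.4636.

2.464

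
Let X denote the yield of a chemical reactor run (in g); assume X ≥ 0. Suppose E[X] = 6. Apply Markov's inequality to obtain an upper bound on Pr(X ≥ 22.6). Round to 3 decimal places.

Markov's inequality: for a non-negative random variable, Pr(X ≥ a) ≤ E[X]/a.
Here E[X] = 6 and a = 22.6, so the bound is 6/22.6 = 0.2655.

0.265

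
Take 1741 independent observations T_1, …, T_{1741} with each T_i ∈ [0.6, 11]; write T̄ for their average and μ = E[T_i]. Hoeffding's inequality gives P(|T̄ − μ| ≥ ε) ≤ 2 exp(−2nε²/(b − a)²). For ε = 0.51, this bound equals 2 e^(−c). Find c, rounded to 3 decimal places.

c = 2nε²/(b − a)² = 2·1741·0.51² / 10.4² = 8.3734.

8.373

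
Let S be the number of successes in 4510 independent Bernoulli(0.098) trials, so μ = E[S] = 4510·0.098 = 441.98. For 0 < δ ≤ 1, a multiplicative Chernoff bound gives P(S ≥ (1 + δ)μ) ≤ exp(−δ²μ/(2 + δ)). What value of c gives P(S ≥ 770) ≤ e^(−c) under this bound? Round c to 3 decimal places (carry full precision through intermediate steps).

88.778

Write 770 = (1 + δ)μ, so δ = 770/441.98 − 1 = 0.7421603…
Then the exponent is δ²μ/(2 + δ) = (770 − μ)² / (μ·(2 + δ)) = 88.777967.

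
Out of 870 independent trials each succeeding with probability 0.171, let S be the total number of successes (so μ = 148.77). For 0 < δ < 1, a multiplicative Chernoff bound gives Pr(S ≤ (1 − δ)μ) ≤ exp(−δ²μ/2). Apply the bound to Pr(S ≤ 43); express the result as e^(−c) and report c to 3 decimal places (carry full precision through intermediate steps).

Write 43 = (1 − δ)μ, so δ = 1 − 43/148.77 = 0.7109632…
Then the exponent is δ²μ/2 = (μ − 43)²/(2μ) = 37.599291.

37.599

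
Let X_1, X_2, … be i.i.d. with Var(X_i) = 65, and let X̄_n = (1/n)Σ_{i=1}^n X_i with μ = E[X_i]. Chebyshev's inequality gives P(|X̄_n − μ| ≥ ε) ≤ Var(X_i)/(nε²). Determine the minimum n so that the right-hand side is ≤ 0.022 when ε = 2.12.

Require 65/(n·2.12²) ≤ 0.022, i.e. n ≥ 65/(0.022·2.12²) = 657.384.
The smallest integer n is 658.

658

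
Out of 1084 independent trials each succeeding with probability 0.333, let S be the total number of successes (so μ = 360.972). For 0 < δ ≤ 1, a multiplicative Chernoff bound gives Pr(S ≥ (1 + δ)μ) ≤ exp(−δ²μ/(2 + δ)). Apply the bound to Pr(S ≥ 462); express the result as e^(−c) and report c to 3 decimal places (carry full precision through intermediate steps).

12.402

Write 462 = (1 + δ)μ, so δ = 462/360.972 − 1 = 0.2798777…
Then the exponent is δ²μ/(2 + δ) = (462 − μ)² / (μ·(2 + δ)) = 12.402192.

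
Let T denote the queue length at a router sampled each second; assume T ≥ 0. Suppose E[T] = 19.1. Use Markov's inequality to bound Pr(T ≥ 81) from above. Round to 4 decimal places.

0.2358

Markov's inequality: for a non-negative random variable, Pr(T ≥ a) ≤ E[T]/a.
Here E[T] = 19.1 and a = 81, so the bound is 19.1/81 = 0.2358.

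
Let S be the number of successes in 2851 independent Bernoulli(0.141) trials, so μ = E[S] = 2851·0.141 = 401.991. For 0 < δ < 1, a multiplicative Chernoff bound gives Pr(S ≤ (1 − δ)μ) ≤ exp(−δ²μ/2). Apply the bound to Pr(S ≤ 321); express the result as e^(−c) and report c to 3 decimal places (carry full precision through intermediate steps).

8.159

Write 321 = (1 − δ)μ, so δ = 1 − 321/401.991 = 0.2014747…
Then the exponent is δ²μ/2 = (μ − 321)²/(2μ) = 8.158817.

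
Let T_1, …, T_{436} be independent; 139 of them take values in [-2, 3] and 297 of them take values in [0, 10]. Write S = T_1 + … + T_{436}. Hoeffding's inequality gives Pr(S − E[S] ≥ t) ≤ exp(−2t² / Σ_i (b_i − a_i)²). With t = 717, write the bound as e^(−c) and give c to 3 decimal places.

30.993

Σ(b_i − a_i)² = 139·5² + 297·10² = 33175.
c = 2t² / 33175 = 2·717² / 33175 = 30.9926.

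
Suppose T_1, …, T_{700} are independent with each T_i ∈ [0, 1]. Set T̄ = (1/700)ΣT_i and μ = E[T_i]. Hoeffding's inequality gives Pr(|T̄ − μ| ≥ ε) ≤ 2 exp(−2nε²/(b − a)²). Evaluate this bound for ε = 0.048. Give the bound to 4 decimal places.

0.0795

Exponent: 2nε²/(b − a)² = 2·700·0.048² / 1² = 3.22560.
Bound = 2·exp(−3.22560) = 0.07946.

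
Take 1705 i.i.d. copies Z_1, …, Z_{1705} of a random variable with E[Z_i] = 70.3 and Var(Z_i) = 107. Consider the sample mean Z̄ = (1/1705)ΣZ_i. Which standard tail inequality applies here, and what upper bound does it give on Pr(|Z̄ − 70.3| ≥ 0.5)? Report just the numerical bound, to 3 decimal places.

0.251

With mean and variance of each term known, Chebyshev's inequality bounds the deviation of the sum (or sample mean).
Var(Z̄) = Var(Z_i)/n = 107/1705 = 0.062757.
Chebyshev: Pr(|Z̄ − 70.3| ≥ 0.5) ≤ Var(Z̄)/(0.5)² = 107/(1705·0.5²) = 0.2510.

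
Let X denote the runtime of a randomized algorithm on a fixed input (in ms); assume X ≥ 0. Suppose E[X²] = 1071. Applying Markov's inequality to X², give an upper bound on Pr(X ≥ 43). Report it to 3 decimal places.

0.579

Since X ≥ 0, the event {X ≥ 43} is the same as {X² ≥ 1849}.
Markov's inequality applied to X² gives Pr(X² ≥ 1849) ≤ E[X²]/1849 = 1071/1849 = 0.5792.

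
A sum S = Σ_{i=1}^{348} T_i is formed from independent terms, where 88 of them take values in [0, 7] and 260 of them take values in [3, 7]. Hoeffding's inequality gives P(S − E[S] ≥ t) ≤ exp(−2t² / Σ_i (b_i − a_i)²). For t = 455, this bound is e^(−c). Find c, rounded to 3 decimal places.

48.873

Σ(b_i − a_i)² = 88·7² + 260·4² = 8472.
c = 2t² / 8472 = 2·455² / 8472 = 48.8728.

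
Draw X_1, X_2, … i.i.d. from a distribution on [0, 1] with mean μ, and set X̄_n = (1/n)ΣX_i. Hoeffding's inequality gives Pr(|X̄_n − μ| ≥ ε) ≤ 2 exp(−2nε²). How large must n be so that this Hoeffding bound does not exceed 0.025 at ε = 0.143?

Require 2·exp(−2nε²) ≤ 0.025, i.e. 2nε² ≥ ln(2/0.025) = 4.382027.
So n ≥ 4.382027 / (2·0.143²) = 107.145.
The smallest integer n is 108.

108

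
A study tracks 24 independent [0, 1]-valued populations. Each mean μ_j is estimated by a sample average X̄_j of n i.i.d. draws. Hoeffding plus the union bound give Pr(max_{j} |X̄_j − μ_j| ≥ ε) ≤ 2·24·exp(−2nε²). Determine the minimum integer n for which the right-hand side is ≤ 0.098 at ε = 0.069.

651

Need 2·24·exp(−2nε²) ≤ 0.098, i.e. exp(−2nε²) ≤ 0.098/48.
So 2nε² ≥ ln(48/0.098) = 6.193989.
Hence n ≥ 6.193989/(2·0.069²) = 650.492.
The smallest integer n is 651.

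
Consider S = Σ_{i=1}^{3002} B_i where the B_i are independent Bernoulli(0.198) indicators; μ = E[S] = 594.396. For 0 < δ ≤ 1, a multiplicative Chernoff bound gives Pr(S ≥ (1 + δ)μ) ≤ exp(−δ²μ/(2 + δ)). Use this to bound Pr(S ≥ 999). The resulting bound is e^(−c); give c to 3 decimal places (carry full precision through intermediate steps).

Write 999 = (1 + δ)μ, so δ = 999/594.396 − 1 = 0.6806977…
Then the exponent is δ²μ/(2 + δ) = (999 − μ)² / (μ·(2 + δ)) = 102.739304.

102.739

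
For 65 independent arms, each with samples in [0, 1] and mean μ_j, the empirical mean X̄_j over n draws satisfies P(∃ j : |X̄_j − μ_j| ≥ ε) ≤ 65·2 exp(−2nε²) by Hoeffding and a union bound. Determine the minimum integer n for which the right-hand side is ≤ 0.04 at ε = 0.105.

Need 2·65·exp(−2nε²) ≤ 0.04, i.e. exp(−2nε²) ≤ 0.04/130.
So 2nε² ≥ ln(130/0.04) = 8.086410.
Hence n ≥ 8.086410/(2·0.105²) = 366.731.
The smallest integer n is 367.

367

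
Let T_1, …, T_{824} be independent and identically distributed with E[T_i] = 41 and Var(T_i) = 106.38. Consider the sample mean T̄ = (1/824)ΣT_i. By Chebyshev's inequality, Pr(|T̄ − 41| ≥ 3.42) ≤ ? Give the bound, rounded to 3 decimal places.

0.011

Var(T̄) = Var(T_i)/n = 106.38/824 = 0.1291.
Chebyshev: Pr(|T̄ − 41| ≥ 3.42) ≤ Var(T̄)/(3.42)² = 106.38/(824·3.42²) = 0.0110.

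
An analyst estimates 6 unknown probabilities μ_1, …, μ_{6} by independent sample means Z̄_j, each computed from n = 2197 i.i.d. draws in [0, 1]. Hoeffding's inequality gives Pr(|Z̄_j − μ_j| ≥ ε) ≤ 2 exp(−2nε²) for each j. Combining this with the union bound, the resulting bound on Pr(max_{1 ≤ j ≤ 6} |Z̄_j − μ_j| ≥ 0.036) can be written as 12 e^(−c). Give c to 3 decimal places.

5.695

Union bound over the 6 events: Pr(max_{1 ≤ j ≤ 6} |Z̄_j − μ_j| ≥ 0.036) ≤ 6·2·exp(−2nε²) = 12 exp(−2·2197·0.036²).
So c = 2·2197·0.036² = 5.6946.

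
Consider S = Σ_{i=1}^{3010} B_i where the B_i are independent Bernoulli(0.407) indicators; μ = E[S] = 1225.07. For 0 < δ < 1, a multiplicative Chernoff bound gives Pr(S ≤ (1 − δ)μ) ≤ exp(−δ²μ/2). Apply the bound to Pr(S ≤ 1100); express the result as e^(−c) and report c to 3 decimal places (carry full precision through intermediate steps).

6.384

Write 1100 = (1 − δ)μ, so δ = 1 − 1100/1225.07 = 0.1020921…
Then the exponent is δ²μ/2 = (μ − 1100)²/(2μ) = 6.384331.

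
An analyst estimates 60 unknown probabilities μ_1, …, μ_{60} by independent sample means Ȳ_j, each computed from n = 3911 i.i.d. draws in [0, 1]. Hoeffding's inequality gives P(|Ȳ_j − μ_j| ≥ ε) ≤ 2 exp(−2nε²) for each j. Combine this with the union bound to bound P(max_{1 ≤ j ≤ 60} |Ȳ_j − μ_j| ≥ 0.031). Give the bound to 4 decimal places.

Per-experiment Hoeffding bound: 2·exp(−2·3911·0.031²) = 2·exp(−7.51694) = 0.0010876.
Union bound over 60 events: 60·0.0010876 = 0.06526.

0.0653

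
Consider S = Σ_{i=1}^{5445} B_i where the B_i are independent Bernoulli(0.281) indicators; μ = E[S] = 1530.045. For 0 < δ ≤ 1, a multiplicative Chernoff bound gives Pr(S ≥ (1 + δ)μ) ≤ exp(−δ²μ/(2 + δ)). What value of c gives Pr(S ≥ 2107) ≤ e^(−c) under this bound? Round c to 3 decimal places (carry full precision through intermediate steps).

91.524

Write 2107 = (1 + δ)μ, so δ = 2107/1530.045 − 1 = 0.3770837…
Then the exponent is δ²μ/(2 + δ) = (2107 − μ)² / (μ·(2 + δ)) = 91.524045.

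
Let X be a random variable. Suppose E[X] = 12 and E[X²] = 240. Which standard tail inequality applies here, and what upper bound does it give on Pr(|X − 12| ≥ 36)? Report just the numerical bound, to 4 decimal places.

The first two moments determine the variance, so Chebyshev's inequality is the sharpest standard bound available.
Var(X) = E[X²] − (E[X])² = 240 − 144 = 96.
Chebyshev's inequality: Pr(|X − μ| ≥ t) ≤ Var(X)/t² = 96/1296 = 0.0741.

0.0741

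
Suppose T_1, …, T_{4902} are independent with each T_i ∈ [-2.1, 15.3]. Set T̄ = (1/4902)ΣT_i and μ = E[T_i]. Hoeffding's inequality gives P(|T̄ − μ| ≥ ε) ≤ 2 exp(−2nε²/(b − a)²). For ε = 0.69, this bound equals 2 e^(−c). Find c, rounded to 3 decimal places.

c = 2nε²/(b − a)² = 2·4902·0.69² / 17.4² = 15.4171.

15.417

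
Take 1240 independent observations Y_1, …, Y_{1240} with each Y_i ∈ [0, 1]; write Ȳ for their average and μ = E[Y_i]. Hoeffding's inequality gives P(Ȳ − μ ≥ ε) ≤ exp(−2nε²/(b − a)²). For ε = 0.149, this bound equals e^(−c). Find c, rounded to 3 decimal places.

c = 2nε²/(b − a)² = 2·1240·0.149² / 1² = 55.0585.

55.058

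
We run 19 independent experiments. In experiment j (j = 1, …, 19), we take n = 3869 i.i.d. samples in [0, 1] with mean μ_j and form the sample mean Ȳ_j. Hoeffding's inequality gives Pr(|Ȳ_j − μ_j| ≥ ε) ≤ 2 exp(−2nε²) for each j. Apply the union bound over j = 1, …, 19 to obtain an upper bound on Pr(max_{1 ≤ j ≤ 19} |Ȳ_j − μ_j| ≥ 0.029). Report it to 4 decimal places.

Per-experiment Hoeffding bound: 2·exp(−2·3869·0.029²) = 2·exp(−6.50766) = 0.0029839.
Union bound over 19 events: 19·0.0029839 = 0.05669.

0.0567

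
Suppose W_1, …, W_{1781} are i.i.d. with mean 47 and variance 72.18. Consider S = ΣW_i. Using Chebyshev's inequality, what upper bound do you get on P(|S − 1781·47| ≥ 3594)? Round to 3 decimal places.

0.010

Var(S) = n·Var(W_i) = 1781·72.18 = 128552.58.
Chebyshev: P(|S − 1781·47| ≥ 3594) ≤ Var(S)/3594² = 128552.58/12916836 = 0.0100.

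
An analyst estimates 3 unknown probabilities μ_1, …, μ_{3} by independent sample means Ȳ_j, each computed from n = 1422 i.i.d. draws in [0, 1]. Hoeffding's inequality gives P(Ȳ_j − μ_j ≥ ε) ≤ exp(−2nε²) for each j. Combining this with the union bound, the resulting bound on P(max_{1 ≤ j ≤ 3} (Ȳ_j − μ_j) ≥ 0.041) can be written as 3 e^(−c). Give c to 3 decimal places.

4.781

Union bound over the 3 events: P(max_{1 ≤ j ≤ 3} (Ȳ_j − μ_j) ≥ 0.041) ≤ 3·exp(−2nε²) = 3 exp(−2·1422·0.041²).
So c = 2·1422·0.041² = 4.7808.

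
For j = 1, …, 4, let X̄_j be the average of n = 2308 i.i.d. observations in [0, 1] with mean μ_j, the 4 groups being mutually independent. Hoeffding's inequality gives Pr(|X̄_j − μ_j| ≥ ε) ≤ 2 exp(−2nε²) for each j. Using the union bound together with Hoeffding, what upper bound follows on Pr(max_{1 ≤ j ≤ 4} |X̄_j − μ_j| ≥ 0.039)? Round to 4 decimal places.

Per-experiment Hoeffding bound: 2·exp(−2·2308·0.039²) = 2·exp(−7.02094) = 0.001786.
Union bound over 4 events: 4·0.001786 = 0.00714.

0.0071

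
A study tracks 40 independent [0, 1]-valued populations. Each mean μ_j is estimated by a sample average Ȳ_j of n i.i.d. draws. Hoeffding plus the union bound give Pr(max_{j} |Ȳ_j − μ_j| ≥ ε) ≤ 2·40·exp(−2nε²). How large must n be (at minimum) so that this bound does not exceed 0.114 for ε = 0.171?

113

Need 2·40·exp(−2nε²) ≤ 0.114, i.e. exp(−2nε²) ≤ 0.114/80.
So 2nε² ≥ ln(80/0.114) = 6.553583.
Hence n ≥ 6.553583/(2·0.171²) = 112.062.
The smallest integer n is 113.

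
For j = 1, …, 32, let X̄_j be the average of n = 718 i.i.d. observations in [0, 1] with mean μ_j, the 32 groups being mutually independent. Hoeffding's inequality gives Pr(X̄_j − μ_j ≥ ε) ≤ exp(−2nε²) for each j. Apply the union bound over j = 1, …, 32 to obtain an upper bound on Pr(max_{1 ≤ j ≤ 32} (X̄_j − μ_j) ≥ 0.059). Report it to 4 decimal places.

0.2159

Per-experiment Hoeffding bound: exp(−2·718·0.059²) = exp(−4.99872) = 0.0067466.
Union bound over 32 events: 32·0.0067466 = 0.21589.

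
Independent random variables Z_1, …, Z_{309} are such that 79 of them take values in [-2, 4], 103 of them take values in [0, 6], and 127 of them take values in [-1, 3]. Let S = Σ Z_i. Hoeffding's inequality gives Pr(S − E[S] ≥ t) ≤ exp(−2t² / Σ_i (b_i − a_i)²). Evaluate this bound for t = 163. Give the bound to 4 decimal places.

Σ(b_i − a_i)² = 79·6² + 103·6² + 127·4² = 8584.
Exponent = 2·163² / 8584 = 6.19035.
Bound = exp(−6.19035) = 0.00205.

0.0020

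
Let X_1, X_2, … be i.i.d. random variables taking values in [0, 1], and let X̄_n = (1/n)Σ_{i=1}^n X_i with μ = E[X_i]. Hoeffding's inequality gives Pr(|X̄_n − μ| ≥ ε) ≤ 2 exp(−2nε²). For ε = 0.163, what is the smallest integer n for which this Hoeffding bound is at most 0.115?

Require 2·exp(−2nε²) ≤ 0.115, i.e. 2nε² ≥ ln(2/0.115) = 2.855970.
So n ≥ 2.855970 / (2·0.163²) = 53.746.
The smallest integer n is 54.

54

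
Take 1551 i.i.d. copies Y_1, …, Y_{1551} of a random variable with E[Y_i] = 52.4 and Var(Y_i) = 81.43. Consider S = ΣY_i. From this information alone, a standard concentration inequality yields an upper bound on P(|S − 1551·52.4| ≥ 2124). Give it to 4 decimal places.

With mean and variance of each term known, Chebyshev's inequality bounds the deviation of the sum (or sample mean).
Var(S) = n·Var(Y_i) = 1551·81.43 = 126297.93.
Chebyshev: P(|S − 1551·52.4| ≥ 2124) ≤ Var(S)/2124² = 126297.93/4511376 = 0.0280.

0.0280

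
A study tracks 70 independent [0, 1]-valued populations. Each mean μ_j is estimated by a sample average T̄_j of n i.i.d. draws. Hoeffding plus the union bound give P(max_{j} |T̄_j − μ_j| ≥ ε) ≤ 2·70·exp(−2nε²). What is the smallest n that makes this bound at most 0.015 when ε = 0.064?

Need 2·70·exp(−2nε²) ≤ 0.015, i.e. exp(−2nε²) ≤ 0.015/140.
So 2nε² ≥ ln(140/0.015) = 9.141348.
Hence n ≥ 9.141348/(2·0.064²) = 1115.887.
The smallest integer n is 1116.

1116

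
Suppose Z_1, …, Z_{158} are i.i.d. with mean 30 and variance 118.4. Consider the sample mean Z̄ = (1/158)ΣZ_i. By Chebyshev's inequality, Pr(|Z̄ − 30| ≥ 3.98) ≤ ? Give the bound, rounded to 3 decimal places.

0.047

Var(Z̄) = Var(Z_i)/n = 118.4/158 = 0.74937.
Chebyshev: Pr(|Z̄ − 30| ≥ 3.98) ≤ Var(Z̄)/(3.98)² = 118.4/(158·3.98²) = 0.0473.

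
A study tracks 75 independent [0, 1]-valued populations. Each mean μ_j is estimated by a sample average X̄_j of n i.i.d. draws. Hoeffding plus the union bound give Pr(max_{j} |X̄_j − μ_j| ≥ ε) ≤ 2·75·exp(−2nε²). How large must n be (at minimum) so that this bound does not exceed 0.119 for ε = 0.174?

Need 2·75·exp(−2nε²) ≤ 0.119, i.e. exp(−2nε²) ≤ 0.119/150.
So 2nε² ≥ ln(150/0.119) = 7.139267.
Hence n ≥ 7.139267/(2·0.174²) = 117.903.
The smallest integer n is 118.

118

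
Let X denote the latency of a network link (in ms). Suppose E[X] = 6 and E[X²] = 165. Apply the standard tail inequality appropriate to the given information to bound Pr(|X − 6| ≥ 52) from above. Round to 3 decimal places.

The first two moments determine the variance, so Chebyshev's inequality is the sharpest standard bound available.
Var(X) = E[X²] − (E[X])² = 165 − 36 = 129.
Chebyshev's inequality: Pr(|X − μ| ≥ t) ≤ Var(X)/t² = 129/2704 = 0.0477.

0.048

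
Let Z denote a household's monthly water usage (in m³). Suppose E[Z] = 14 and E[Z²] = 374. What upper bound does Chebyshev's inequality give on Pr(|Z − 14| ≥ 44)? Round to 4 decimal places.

Var(Z) = E[Z²] − (E[Z])² = 374 − 196 = 178.
Chebyshev's inequality: Pr(|Z − μ| ≥ t) ≤ Var(Z)/t² = 178/1936 = 0.0919.

0.0919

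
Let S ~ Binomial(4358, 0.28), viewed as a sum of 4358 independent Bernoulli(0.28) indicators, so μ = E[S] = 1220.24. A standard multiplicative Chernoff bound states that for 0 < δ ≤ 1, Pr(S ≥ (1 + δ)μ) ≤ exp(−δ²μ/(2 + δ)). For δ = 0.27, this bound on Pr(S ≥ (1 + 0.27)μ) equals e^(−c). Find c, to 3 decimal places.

c = δ²μ/(2 + δ) = 0.27²·1220.24/(2 + 0.27) = 39.1874.

39.187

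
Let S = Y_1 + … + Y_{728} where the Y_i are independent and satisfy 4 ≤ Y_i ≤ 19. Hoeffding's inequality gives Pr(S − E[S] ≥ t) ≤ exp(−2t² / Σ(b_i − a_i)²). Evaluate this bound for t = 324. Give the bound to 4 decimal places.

0.2775

Σ(b_i − a_i)² = 728·(15)² = 163800.
Exponent = 2·324²/163800 = 1.2818.
Bound = exp(−1.2818) = 0.27755.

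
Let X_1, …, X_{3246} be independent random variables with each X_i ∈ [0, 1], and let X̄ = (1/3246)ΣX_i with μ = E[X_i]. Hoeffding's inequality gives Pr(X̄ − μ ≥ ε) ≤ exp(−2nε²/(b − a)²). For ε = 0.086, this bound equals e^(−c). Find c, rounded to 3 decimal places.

c = 2nε²/(b − a)² = 2·3246·0.086² / 1² = 48.0148.

48.015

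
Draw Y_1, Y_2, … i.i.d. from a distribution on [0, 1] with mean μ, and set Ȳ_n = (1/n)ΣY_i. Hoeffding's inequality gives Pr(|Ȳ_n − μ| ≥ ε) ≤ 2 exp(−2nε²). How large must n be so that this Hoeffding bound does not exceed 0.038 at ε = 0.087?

262

Require 2·exp(−2nε²) ≤ 0.038, i.e. 2nε² ≥ ln(2/0.038) = 3.963316.
So n ≥ 3.963316 / (2·0.087²) = 261.812.
The smallest integer n is 262.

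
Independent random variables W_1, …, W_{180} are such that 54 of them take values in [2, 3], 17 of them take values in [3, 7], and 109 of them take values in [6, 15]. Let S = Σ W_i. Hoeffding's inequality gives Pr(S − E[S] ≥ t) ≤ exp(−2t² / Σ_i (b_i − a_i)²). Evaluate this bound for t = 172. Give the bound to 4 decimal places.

Σ(b_i − a_i)² = 54·1² + 17·4² + 109·9² = 9155.
Exponent = 2·172² / 9155 = 6.46292.
Bound = exp(−6.46292) = 0.00156.

0.0016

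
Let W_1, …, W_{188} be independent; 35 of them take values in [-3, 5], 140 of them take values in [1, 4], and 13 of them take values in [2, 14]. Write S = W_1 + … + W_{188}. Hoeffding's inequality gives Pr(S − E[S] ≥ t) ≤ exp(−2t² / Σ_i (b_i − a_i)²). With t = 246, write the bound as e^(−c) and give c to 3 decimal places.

22.530

Σ(b_i − a_i)² = 35·8² + 140·3² + 13·12² = 5372.
c = 2t² / 5372 = 2·246² / 5372 = 22.5302.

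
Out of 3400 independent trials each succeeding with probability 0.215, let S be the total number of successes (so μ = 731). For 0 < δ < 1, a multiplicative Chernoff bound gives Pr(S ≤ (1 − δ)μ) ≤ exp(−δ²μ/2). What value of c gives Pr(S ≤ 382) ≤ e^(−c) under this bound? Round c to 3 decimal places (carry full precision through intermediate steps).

83.311

Write 382 = (1 − δ)μ, so δ = 1 − 382/731 = 0.4774282…
Then the exponent is δ²μ/2 = (μ − 382)²/(2μ) = 83.311218.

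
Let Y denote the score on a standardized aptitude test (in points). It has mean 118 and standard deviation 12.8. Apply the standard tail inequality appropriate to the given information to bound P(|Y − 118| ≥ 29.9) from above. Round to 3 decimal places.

0.183

Mean and variance are known, so Chebyshev's inequality applies.
Chebyshev: P(|Y − μ| ≥ t) ≤ Var(Y)/t².
Var(Y) = σ² = 12.8² = 163.84.
Bound = 163.84 / 894.01 = 0.1833.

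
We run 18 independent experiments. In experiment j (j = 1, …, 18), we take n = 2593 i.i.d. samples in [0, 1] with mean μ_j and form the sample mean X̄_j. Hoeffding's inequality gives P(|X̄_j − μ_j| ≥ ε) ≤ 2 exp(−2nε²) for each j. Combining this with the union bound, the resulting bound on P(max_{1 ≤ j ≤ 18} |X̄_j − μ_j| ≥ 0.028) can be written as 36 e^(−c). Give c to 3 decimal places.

Union bound over the 18 events: P(max_{1 ≤ j ≤ 18} |X̄_j − μ_j| ≥ 0.028) ≤ 18·2·exp(−2nε²) = 36 exp(−2·2593·0.028²).
So c = 2·2593·0.028² = 4.0658.

4.066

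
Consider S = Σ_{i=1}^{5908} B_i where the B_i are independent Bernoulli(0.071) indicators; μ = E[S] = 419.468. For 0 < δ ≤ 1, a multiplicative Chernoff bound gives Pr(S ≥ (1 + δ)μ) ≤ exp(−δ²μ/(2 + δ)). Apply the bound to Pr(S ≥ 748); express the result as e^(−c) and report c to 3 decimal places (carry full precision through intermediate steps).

Write 748 = (1 + δ)μ, so δ = 748/419.468 − 1 = 0.7832111…
Then the exponent is δ²μ/(2 + δ) = (748 − μ)² / (μ·(2 + δ)) = 92.450735.

92.451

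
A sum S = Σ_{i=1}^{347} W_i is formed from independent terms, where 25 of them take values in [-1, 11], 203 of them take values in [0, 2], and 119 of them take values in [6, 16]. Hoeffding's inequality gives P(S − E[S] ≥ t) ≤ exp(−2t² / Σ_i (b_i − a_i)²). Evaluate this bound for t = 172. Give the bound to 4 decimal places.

Σ(b_i − a_i)² = 25·12² + 203·2² + 119·10² = 16312.
Exponent = 2·172² / 16312 = 3.62727.
Bound = exp(−3.62727) = 0.02659.

0.0266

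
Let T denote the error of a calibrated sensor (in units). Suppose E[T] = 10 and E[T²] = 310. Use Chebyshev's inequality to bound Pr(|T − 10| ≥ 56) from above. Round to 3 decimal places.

0.067

Var(T) = E[T²] − (E[T])² = 310 − 100 = 210.
Chebyshev's inequality: Pr(|T − μ| ≥ t) ≤ Var(T)/t² = 210/3136 = 0.0670.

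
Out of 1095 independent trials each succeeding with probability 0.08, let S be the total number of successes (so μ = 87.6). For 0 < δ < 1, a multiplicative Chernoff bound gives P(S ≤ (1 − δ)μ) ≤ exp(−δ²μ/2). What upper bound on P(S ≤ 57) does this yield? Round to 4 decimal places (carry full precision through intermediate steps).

Write 57 = (1 − δ)μ, so δ = 1 − 57/87.6 = 0.3493151…
Then the exponent is δ²μ/2 = (μ − 57)²/(2μ) = 5.344521.
Bound = exp(−5.344521) = 0.00477.

0.0048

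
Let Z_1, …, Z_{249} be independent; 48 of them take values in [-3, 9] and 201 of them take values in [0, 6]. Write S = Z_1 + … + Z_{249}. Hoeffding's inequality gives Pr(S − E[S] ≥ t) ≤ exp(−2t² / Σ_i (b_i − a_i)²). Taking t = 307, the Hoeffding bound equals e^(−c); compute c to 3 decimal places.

Σ(b_i − a_i)² = 48·12² + 201·6² = 14148.
c = 2t² / 14148 = 2·307² / 14148 = 13.3233.

13.323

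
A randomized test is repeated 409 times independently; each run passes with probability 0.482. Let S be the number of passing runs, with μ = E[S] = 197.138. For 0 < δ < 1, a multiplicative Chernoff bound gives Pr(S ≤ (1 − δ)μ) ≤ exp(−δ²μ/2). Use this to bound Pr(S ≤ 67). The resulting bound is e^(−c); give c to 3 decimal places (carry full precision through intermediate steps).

Write 67 = (1 − δ)μ, so δ = 1 − 67/197.138 = 0.6601366…
Then the exponent is δ²μ/2 = (μ − 67)²/(2μ) = 42.954425.

42.954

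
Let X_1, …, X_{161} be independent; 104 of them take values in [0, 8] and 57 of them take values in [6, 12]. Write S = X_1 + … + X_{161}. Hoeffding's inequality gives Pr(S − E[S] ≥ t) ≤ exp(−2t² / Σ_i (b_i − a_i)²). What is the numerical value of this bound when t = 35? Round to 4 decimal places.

Σ(b_i − a_i)² = 104·8² + 57·6² = 8708.
Exponent = 2·35² / 8708 = 0.28135.
Bound = exp(−0.28135) = 0.75476.

0.7548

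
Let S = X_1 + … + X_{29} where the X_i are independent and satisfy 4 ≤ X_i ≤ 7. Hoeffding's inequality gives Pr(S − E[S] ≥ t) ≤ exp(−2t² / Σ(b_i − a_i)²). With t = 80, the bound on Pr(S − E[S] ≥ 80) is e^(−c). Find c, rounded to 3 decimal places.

Σ(b_i − a_i)² = 29·(3)² = 261.
c = 2t²/261 = 2·80²/261 = 49.0421.

49.042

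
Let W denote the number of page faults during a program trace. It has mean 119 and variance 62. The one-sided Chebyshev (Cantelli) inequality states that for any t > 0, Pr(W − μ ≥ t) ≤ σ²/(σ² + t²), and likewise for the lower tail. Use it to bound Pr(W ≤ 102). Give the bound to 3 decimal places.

0.177

Here σ² = 62 and t = 17, so σ² + t² = 351.
Cantelli's bound: 62/351 = 0.1766.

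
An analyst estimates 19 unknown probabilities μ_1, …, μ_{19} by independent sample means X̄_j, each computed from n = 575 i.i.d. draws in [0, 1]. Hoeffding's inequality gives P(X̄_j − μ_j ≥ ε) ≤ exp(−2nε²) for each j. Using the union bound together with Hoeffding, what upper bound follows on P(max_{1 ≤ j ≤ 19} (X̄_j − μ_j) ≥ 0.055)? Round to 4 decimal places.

Per-experiment Hoeffding bound: exp(−2·575·0.055²) = exp(−3.47875) = 0.030846.
Union bound over 19 events: 19·0.030846 = 0.58607.

0.5861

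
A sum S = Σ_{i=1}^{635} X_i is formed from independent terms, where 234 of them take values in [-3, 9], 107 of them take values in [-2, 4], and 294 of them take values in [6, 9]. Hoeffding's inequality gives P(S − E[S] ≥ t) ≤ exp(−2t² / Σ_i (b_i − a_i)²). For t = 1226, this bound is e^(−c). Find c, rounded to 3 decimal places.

Σ(b_i − a_i)² = 234·12² + 107·6² + 294·3² = 40194.
c = 2t² / 40194 = 2·1226² / 40194 = 74.7911.

74.791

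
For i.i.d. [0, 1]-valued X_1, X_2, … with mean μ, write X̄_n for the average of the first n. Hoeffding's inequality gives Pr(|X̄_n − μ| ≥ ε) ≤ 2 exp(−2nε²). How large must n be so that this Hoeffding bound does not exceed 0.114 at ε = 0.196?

Require 2·exp(−2nε²) ≤ 0.114, i.e. 2nε² ≥ ln(2/0.114) = 2.864704.
So n ≥ 2.864704 / (2·0.196²) = 37.285.
The smallest integer n is 38.

38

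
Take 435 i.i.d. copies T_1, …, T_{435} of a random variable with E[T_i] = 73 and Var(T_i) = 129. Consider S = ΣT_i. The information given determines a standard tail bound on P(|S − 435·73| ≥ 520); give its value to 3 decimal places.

0.208

With mean and variance of each term known, Chebyshev's inequality bounds the deviation of the sum (or sample mean).
Var(S) = n·Var(T_i) = 435·129 = 56115.
Chebyshev: P(|S − 435·73| ≥ 520) ≤ Var(S)/520² = 56115/270400 = 0.2075.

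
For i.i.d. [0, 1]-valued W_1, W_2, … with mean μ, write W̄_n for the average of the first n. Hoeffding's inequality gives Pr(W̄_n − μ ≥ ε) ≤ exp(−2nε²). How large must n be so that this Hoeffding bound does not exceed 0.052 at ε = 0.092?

Require exp(−2nε²) ≤ 0.052, i.e. 2nε² ≥ ln(1/0.052) = 2.956512.
So n ≥ 2.956512 / (2·0.092²) = 174.652.
The smallest integer n is 175.

175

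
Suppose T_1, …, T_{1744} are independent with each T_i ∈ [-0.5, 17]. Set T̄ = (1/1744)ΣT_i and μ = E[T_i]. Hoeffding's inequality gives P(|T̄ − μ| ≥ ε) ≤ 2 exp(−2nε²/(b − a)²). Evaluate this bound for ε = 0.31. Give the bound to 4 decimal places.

0.6694

Exponent: 2nε²/(b − a)² = 2·1744·0.31² / 17.5² = 1.09452.
Bound = 2·exp(−1.09452) = 0.66940.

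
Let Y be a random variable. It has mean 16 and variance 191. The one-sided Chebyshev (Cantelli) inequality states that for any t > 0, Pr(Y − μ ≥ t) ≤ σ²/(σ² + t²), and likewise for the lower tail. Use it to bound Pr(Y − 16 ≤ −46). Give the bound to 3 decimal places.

Here σ² = 191 and t = 46, so σ² + t² = 2307.
Cantelli's bound: 191/2307 = 0.0828.

0.083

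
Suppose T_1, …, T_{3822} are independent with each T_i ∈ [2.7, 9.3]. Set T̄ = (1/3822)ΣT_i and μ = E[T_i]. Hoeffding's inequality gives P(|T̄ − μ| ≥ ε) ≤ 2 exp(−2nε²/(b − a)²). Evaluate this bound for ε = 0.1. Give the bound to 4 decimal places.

0.3459

Exponent: 2nε²/(b − a)² = 2·3822·0.1² / 6.6² = 1.75482.
Bound = 2·exp(−1.75482) = 0.34588.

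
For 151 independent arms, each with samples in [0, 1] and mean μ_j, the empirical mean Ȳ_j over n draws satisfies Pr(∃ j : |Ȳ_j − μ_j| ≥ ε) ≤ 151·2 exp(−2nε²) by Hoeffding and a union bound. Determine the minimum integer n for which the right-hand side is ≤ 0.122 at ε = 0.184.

116

Need 2·151·exp(−2nε²) ≤ 0.122, i.e. exp(−2nε²) ≤ 0.122/302.
So 2nε² ≥ ln(302/0.122) = 7.814161.
Hence n ≥ 7.814161/(2·0.184²) = 115.403.
The smallest integer n is 116.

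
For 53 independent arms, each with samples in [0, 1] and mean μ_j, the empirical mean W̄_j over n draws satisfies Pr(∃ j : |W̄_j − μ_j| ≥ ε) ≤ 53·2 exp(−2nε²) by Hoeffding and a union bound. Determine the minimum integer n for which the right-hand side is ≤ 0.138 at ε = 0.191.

92

Need 2·53·exp(−2nε²) ≤ 0.138, i.e. exp(−2nε²) ≤ 0.138/106.
So 2nε² ≥ ln(106/0.138) = 6.643941.
Hence n ≥ 6.643941/(2·0.191²) = 91.060.
The smallest integer n is 92.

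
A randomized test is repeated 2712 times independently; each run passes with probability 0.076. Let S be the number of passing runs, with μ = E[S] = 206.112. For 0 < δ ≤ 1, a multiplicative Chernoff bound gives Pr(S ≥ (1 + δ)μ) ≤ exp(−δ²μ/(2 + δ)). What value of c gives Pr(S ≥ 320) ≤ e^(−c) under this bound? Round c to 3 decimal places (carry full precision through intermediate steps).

24.653

Write 320 = (1 + δ)μ, so δ = 320/206.112 − 1 = 0.552554…
Then the exponent is δ²μ/(2 + δ) = (320 − μ)² / (μ·(2 + δ)) = 24.653451.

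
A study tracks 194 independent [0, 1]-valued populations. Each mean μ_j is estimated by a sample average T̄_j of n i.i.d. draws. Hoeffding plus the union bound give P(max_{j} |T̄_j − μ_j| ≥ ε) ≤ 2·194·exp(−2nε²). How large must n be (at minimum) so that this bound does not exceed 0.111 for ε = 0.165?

Need 2·194·exp(−2nε²) ≤ 0.111, i.e. exp(−2nε²) ≤ 0.111/388.
So 2nε² ≥ ln(388/0.111) = 8.159230.
Hence n ≥ 8.159230/(2·0.165²) = 149.848.
The smallest integer n is 150.

150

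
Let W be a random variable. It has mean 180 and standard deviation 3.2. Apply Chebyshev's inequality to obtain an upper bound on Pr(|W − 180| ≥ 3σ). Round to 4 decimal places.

0.1111

Chebyshev: Pr(|W − μ| ≥ t) ≤ Var(W)/t².
Var(W) = σ² = 3.2² = 10.24.
t = 3·3.2 = 9.6.
Bound = 10.24 / 92.16 = 0.1111.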